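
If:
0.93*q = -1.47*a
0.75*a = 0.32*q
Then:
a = 0.00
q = 0.00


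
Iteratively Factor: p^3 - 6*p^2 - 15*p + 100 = (p + 4)*(p^2 - 10*p + 25) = (p - 5)*(p + 4)*(p - 5)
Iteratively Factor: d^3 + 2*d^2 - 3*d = (d - 1)*(d^2 + 3*d) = (d - 1)*(d + 3)*(d)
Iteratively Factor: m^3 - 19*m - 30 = (m - 5)*(m^2 + 5*m + 6) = (m - 5)*(m + 2)*(m + 3)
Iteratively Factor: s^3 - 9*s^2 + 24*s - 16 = (s - 1)*(s^2 - 8*s + 16) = (s - 4)*(s - 1)*(s - 4)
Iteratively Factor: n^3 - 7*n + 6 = (n + 3)*(n^2 - 3*n + 2) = (n - 2)*(n + 3)*(n - 1)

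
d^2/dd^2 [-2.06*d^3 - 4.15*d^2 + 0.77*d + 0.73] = -12.36*d - 8.3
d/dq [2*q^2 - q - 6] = 4*q - 1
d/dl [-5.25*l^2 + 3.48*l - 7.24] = 3.48 - 10.5*l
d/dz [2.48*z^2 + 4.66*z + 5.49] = 4.96*z + 4.66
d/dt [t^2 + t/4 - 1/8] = 2*t + 1/4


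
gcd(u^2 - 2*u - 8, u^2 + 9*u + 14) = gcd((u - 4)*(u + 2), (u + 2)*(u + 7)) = u + 2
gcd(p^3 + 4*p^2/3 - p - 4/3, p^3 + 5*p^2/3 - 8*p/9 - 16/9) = p^2 + p/3 - 4/3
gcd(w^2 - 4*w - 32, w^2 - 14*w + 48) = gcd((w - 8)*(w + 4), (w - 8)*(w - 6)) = w - 8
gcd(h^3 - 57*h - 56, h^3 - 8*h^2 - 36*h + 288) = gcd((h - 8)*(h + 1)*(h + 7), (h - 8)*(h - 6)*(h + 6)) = h - 8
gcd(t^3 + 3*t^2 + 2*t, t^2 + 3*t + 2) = t^2 + 3*t + 2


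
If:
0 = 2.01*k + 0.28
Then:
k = -0.14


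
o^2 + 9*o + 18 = (o + 3)*(o + 6)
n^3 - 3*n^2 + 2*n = n*(n - 2)*(n - 1)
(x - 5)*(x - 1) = x^2 - 6*x + 5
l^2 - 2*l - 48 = (l - 8)*(l + 6)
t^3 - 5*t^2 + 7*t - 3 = (t - 3)*(t - 1)^2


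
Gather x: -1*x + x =0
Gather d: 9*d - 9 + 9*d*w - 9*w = d*(9*w + 9) - 9*w - 9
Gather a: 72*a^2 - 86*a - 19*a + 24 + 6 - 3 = 72*a^2 - 105*a + 27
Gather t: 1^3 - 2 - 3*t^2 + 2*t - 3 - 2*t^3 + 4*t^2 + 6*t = -2*t^3 + t^2 + 8*t - 4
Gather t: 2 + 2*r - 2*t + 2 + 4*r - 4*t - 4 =6*r - 6*t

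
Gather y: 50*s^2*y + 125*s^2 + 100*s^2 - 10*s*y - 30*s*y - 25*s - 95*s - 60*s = 225*s^2 - 180*s + y*(50*s^2 - 40*s)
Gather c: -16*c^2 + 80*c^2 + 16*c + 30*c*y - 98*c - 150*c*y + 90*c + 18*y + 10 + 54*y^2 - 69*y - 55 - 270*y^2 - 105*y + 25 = 64*c^2 + c*(8 - 120*y) - 216*y^2 - 156*y - 20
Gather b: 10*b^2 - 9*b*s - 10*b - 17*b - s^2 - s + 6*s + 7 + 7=10*b^2 + b*(-9*s - 27) - s^2 + 5*s + 14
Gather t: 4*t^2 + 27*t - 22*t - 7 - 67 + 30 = 4*t^2 + 5*t - 44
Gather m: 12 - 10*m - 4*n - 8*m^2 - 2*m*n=-8*m^2 + m*(-2*n - 10) - 4*n + 12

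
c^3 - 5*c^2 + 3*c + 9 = (c - 3)^2*(c + 1)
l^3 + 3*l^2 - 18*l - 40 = (l - 4)*(l + 2)*(l + 5)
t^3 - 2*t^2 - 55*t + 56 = (t - 8)*(t - 1)*(t + 7)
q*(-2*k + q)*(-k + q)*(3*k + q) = 6*k^3*q - 7*k^2*q^2 + q^4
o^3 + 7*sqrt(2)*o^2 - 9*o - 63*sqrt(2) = (o - 3)*(o + 3)*(o + 7*sqrt(2))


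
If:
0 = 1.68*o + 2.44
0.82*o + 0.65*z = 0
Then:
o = -1.45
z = 1.83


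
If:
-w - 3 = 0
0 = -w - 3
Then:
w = -3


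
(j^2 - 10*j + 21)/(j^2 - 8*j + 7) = (j - 3)/(j - 1)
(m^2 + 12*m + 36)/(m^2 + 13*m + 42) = (m + 6)/(m + 7)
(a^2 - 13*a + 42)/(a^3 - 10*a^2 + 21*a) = (a - 6)/(a*(a - 3))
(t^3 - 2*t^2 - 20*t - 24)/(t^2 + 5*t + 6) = (t^2 - 4*t - 12)/(t + 3)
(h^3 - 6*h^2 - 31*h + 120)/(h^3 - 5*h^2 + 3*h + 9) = (h^2 - 3*h - 40)/(h^2 - 2*h - 3)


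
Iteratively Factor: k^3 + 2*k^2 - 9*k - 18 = (k + 2)*(k^2 - 9) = (k - 3)*(k + 2)*(k + 3)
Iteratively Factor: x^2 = (x)*(x)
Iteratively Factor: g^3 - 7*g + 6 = (g - 2)*(g^2 + 2*g - 3) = (g - 2)*(g + 3)*(g - 1)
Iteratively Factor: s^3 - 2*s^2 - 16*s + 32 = (s - 2)*(s^2 - 16) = (s - 4)*(s - 2)*(s + 4)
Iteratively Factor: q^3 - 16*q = (q)*(q^2 - 16) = q*(q + 4)*(q - 4)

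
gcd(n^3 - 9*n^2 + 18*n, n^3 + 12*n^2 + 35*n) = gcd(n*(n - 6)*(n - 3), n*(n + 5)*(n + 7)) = n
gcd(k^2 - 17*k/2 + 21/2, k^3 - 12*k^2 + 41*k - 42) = k - 7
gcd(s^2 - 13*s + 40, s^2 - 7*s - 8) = s - 8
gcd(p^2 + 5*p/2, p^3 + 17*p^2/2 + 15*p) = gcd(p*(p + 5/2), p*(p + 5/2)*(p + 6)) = p^2 + 5*p/2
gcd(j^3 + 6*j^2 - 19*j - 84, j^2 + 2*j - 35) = j + 7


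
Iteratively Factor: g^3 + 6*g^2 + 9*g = (g + 3)*(g^2 + 3*g) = (g + 3)^2*(g)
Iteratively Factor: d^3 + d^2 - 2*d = (d - 1)*(d^2 + 2*d) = d*(d - 1)*(d + 2)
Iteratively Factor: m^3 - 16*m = (m + 4)*(m^2 - 4*m) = (m - 4)*(m + 4)*(m)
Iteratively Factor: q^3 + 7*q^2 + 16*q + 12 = (q + 3)*(q^2 + 4*q + 4) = (q + 2)*(q + 3)*(q + 2)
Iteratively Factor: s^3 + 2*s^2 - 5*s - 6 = (s + 1)*(s^2 + s - 6) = (s - 2)*(s + 1)*(s + 3)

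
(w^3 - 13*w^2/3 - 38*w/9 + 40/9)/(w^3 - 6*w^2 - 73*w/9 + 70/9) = (3*w^2 - 11*w - 20)/(3*w^2 - 16*w - 35)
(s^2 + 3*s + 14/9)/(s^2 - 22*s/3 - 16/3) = (s + 7/3)/(s - 8)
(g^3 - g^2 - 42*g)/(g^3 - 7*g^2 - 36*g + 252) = g/(g - 6)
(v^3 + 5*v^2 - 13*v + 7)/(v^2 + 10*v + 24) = (v^3 + 5*v^2 - 13*v + 7)/(v^2 + 10*v + 24)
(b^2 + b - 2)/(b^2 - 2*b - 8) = (b - 1)/(b - 4)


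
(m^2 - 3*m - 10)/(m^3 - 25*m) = (m + 2)/(m*(m + 5))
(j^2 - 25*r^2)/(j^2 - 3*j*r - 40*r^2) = (-j + 5*r)/(-j + 8*r)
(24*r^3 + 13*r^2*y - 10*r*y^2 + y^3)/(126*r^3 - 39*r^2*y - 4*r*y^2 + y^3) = (-8*r^2 - 7*r*y + y^2)/(-42*r^2 - r*y + y^2)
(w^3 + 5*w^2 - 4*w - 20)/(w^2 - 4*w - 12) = (w^2 + 3*w - 10)/(w - 6)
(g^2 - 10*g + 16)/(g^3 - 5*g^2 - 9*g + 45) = (g^2 - 10*g + 16)/(g^3 - 5*g^2 - 9*g + 45)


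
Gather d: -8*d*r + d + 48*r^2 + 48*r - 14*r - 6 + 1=d*(1 - 8*r) + 48*r^2 + 34*r - 5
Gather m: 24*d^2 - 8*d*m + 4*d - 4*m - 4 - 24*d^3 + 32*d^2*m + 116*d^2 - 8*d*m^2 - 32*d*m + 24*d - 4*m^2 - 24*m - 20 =-24*d^3 + 140*d^2 + 28*d + m^2*(-8*d - 4) + m*(32*d^2 - 40*d - 28) - 24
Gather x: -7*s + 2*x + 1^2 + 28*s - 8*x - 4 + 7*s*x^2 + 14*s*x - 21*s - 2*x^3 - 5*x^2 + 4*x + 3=-2*x^3 + x^2*(7*s - 5) + x*(14*s - 2)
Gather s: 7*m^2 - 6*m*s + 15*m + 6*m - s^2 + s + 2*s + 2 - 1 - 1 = 7*m^2 + 21*m - s^2 + s*(3 - 6*m)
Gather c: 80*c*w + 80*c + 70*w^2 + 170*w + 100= c*(80*w + 80) + 70*w^2 + 170*w + 100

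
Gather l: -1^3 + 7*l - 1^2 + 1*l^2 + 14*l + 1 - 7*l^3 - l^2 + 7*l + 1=-7*l^3 + 28*l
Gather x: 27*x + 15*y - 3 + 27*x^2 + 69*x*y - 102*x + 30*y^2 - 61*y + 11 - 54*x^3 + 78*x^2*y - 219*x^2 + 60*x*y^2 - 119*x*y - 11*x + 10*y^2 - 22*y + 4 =-54*x^3 + x^2*(78*y - 192) + x*(60*y^2 - 50*y - 86) + 40*y^2 - 68*y + 12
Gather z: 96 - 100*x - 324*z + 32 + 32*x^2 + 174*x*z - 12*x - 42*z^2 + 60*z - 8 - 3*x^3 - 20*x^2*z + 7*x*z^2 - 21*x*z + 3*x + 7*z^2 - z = -3*x^3 + 32*x^2 - 109*x + z^2*(7*x - 35) + z*(-20*x^2 + 153*x - 265) + 120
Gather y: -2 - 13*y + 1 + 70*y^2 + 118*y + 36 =70*y^2 + 105*y + 35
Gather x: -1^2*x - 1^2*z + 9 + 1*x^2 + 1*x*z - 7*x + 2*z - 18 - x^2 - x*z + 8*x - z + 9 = 0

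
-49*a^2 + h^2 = (-7*a + h)*(7*a + h)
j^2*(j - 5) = j^3 - 5*j^2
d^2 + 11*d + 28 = (d + 4)*(d + 7)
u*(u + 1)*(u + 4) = u^3 + 5*u^2 + 4*u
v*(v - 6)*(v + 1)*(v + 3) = v^4 - 2*v^3 - 21*v^2 - 18*v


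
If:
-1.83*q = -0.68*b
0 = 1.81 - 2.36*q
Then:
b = 2.06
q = 0.77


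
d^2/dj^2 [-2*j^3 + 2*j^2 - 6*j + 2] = 4 - 12*j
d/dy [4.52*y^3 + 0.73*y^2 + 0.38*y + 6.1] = 13.56*y^2 + 1.46*y + 0.38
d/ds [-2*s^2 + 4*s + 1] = 4 - 4*s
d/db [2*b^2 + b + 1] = 4*b + 1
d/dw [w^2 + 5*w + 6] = 2*w + 5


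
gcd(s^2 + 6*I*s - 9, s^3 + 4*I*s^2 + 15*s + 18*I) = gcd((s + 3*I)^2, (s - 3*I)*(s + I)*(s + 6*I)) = 1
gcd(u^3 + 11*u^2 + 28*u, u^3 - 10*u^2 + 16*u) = u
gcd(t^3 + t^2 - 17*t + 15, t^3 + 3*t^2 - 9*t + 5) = t^2 + 4*t - 5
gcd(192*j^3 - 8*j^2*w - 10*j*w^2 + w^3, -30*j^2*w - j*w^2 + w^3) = -6*j + w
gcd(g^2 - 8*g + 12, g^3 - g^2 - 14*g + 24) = g - 2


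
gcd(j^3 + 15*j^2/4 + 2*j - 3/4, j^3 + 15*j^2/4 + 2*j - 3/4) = j^3 + 15*j^2/4 + 2*j - 3/4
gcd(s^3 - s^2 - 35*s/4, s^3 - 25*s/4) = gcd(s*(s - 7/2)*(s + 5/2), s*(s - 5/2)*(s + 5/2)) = s^2 + 5*s/2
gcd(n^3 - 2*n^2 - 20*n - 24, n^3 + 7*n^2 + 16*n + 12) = n^2 + 4*n + 4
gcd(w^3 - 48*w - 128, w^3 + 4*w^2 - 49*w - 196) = w + 4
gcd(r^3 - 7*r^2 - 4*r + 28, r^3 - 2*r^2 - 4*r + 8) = r^2 - 4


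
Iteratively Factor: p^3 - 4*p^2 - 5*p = (p)*(p^2 - 4*p - 5) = p*(p + 1)*(p - 5)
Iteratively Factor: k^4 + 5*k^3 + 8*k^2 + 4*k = (k + 1)*(k^3 + 4*k^2 + 4*k) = (k + 1)*(k + 2)*(k^2 + 2*k) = k*(k + 1)*(k + 2)*(k + 2)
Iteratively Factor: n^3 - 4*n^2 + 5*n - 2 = (n - 1)*(n^2 - 3*n + 2) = (n - 1)^2*(n - 2)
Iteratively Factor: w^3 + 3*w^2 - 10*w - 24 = (w + 4)*(w^2 - w - 6) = (w + 2)*(w + 4)*(w - 3)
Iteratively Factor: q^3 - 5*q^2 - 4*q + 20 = (q - 5)*(q^2 - 4) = (q - 5)*(q + 2)*(q - 2)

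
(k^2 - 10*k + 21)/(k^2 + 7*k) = (k^2 - 10*k + 21)/(k*(k + 7))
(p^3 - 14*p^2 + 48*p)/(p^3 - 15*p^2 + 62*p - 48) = p/(p - 1)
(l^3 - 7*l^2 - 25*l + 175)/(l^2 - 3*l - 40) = (l^2 - 12*l + 35)/(l - 8)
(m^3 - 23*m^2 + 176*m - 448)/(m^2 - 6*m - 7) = (m^2 - 16*m + 64)/(m + 1)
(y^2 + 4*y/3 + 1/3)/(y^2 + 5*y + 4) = (y + 1/3)/(y + 4)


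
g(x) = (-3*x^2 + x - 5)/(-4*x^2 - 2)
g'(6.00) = 0.00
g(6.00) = 0.73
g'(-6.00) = 0.01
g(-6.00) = 0.82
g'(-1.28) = 0.55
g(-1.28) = 1.31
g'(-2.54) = 0.12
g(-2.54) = 0.97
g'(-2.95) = 0.09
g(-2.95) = 0.93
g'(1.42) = -0.33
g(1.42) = 0.96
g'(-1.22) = 0.60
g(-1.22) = 1.34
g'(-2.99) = 0.08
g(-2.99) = 0.92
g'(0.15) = -1.40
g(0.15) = 2.35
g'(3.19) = -0.03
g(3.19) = 0.76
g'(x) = 8*x*(-3*x^2 + x - 5)/(-4*x^2 - 2)^2 + (1 - 6*x)/(-4*x^2 - 2)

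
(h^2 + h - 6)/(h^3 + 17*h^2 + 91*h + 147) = (h - 2)/(h^2 + 14*h + 49)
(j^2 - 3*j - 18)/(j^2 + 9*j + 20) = (j^2 - 3*j - 18)/(j^2 + 9*j + 20)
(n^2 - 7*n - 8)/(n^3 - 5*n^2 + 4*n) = (n^2 - 7*n - 8)/(n*(n^2 - 5*n + 4))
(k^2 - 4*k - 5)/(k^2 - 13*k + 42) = (k^2 - 4*k - 5)/(k^2 - 13*k + 42)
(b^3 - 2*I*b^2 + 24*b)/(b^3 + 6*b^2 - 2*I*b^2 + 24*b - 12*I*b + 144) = b/(b + 6)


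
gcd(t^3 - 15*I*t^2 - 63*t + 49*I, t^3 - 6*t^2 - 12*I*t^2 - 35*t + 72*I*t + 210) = t - 7*I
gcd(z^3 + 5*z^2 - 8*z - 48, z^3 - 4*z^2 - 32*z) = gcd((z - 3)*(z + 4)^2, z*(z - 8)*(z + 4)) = z + 4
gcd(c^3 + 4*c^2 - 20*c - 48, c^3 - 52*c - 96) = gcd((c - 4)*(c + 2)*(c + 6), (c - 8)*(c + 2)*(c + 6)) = c^2 + 8*c + 12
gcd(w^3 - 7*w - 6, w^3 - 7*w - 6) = w^3 - 7*w - 6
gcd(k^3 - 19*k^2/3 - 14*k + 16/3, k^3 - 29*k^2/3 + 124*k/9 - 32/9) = k^2 - 25*k/3 + 8/3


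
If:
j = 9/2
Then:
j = 9/2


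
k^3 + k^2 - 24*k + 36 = (k - 3)*(k - 2)*(k + 6)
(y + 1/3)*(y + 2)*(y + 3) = y^3 + 16*y^2/3 + 23*y/3 + 2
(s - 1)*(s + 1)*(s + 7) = s^3 + 7*s^2 - s - 7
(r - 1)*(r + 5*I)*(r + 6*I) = r^3 - r^2 + 11*I*r^2 - 30*r - 11*I*r + 30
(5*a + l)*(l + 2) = 5*a*l + 10*a + l^2 + 2*l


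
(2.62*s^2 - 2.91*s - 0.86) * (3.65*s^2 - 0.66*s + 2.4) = 9.563*s^4 - 12.3507*s^3 + 5.0696*s^2 - 6.4164*s - 2.064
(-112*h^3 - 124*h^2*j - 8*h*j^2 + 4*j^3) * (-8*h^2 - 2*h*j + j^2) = 896*h^5 + 1216*h^4*j + 200*h^3*j^2 - 140*h^2*j^3 - 16*h*j^4 + 4*j^5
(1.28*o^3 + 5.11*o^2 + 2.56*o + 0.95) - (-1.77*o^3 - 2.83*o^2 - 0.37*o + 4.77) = 3.05*o^3 + 7.94*o^2 + 2.93*o - 3.82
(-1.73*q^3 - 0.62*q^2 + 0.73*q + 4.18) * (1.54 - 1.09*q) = 1.8857*q^4 - 1.9884*q^3 - 1.7505*q^2 - 3.432*q + 6.4372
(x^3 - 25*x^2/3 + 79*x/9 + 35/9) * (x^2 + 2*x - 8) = x^5 - 19*x^4/3 - 143*x^3/9 + 793*x^2/9 - 562*x/9 - 280/9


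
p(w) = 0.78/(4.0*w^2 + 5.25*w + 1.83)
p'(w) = 0.78*(-8.0*w - 5.25)/(4.0*w^2 + 5.25*w + 1.83)^2 = (-6.24*w - 4.095)/(4.0*w^2 + 5.25*w + 1.83)^2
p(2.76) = 0.02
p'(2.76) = -0.01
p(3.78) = 0.01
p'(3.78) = -0.00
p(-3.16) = 0.03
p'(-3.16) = 0.02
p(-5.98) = 0.01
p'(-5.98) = 0.00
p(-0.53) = 4.56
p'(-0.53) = -26.91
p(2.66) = 0.02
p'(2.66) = -0.01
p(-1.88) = 0.13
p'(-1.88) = 0.21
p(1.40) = 0.05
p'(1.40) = -0.04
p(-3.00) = 0.04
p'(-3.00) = 0.03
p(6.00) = 0.00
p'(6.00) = -0.00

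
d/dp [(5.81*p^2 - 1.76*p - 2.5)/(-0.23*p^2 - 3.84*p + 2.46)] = (-22.7152*p^2 + 27.4352*p - 13.9296)/(0.0529*p^4 + 1.7664*p^3 + 13.614*p^2 - 18.8928*p + 6.0516)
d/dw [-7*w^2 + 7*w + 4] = 7 - 14*w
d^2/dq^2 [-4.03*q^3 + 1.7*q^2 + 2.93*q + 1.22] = 3.4 - 24.18*q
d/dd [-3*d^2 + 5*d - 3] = 5 - 6*d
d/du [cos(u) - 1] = -sin(u)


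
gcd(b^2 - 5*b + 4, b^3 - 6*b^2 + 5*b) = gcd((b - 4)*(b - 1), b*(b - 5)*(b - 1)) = b - 1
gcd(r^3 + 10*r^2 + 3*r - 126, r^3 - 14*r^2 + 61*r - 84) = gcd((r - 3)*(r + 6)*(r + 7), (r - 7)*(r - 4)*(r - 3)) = r - 3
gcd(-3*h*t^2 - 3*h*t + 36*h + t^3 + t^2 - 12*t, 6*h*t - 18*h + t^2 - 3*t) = t - 3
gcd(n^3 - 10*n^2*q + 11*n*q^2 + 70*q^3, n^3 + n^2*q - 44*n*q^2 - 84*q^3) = -n^2 + 5*n*q + 14*q^2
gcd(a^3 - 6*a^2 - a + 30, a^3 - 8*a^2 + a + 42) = a^2 - a - 6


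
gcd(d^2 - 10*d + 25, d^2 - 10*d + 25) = d^2 - 10*d + 25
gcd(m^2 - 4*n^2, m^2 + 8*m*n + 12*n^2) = m + 2*n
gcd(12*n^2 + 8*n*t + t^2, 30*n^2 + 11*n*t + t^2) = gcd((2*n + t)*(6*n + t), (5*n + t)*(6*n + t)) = 6*n + t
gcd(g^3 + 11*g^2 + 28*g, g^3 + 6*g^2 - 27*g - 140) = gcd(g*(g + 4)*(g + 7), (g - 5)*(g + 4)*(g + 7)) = g^2 + 11*g + 28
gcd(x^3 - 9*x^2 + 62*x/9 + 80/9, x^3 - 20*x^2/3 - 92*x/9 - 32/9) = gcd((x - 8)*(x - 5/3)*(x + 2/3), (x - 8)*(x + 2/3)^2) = x^2 - 22*x/3 - 16/3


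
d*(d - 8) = d^2 - 8*d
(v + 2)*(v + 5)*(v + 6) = v^3 + 13*v^2 + 52*v + 60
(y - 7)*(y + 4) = y^2 - 3*y - 28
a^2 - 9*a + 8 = (a - 8)*(a - 1)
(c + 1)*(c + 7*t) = c^2 + 7*c*t + c + 7*t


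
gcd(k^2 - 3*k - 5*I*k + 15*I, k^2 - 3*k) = k - 3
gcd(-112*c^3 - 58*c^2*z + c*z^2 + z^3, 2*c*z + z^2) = 2*c + z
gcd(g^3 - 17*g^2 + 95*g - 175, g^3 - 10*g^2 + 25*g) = g^2 - 10*g + 25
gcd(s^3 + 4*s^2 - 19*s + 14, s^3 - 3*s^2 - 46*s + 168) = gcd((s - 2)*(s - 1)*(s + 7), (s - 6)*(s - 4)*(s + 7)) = s + 7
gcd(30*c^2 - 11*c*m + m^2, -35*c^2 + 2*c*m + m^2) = 5*c - m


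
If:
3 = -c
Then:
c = -3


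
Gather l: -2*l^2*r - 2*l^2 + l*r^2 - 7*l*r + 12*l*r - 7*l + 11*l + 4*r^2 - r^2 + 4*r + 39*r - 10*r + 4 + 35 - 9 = l^2*(-2*r - 2) + l*(r^2 + 5*r + 4) + 3*r^2 + 33*r + 30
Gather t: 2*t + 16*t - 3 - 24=18*t - 27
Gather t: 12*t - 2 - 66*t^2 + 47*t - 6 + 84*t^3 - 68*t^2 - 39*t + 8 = 84*t^3 - 134*t^2 + 20*t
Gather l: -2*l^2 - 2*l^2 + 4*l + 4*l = -4*l^2 + 8*l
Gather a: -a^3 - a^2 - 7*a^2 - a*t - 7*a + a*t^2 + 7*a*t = -a^3 - 8*a^2 + a*(t^2 + 6*t - 7)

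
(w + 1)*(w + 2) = w^2 + 3*w + 2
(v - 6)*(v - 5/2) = v^2 - 17*v/2 + 15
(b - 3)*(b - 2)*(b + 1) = b^3 - 4*b^2 + b + 6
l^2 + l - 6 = (l - 2)*(l + 3)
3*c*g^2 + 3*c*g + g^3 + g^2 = g*(3*c + g)*(g + 1)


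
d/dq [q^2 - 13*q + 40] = 2*q - 13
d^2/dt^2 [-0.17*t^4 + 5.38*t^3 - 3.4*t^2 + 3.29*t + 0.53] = -2.04*t^2 + 32.28*t - 6.8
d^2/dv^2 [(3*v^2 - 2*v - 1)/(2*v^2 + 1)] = 2*(-8*v^3 - 30*v^2 + 12*v + 5)/(8*v^6 + 12*v^4 + 6*v^2 + 1)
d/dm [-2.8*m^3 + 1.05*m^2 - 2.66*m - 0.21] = -8.4*m^2 + 2.1*m - 2.66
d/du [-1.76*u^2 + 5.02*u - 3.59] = 5.02 - 3.52*u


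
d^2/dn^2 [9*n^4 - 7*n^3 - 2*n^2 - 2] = 108*n^2 - 42*n - 4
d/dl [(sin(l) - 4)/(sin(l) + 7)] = 11*cos(l)/(sin(l) + 7)^2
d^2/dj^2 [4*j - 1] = 0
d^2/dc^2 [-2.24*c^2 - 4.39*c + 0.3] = -4.48000000000000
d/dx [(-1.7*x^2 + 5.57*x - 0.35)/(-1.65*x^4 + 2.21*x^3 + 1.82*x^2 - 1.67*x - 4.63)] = (-5.61*x^5 + 31.3285*x^4 - 26.9294*x^3 - 4.9779*x^2 + 17.016*x - 26.3736)/(2.7225*x^8 - 7.293*x^7 - 1.1219*x^6 + 13.5554*x^5 + 11.21*x^4 - 26.5434*x^3 - 14.0643*x^2 + 15.4642*x + 21.4369)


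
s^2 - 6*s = s*(s - 6)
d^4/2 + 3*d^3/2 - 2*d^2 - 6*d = d*(d/2 + 1)*(d - 2)*(d + 3)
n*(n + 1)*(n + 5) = n^3 + 6*n^2 + 5*n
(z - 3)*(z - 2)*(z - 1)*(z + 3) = z^4 - 3*z^3 - 7*z^2 + 27*z - 18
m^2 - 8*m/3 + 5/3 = (m - 5/3)*(m - 1)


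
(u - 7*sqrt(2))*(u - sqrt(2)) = u^2 - 8*sqrt(2)*u + 14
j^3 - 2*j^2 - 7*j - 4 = (j - 4)*(j + 1)^2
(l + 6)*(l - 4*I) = l^2 + 6*l - 4*I*l - 24*I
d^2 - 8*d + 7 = (d - 7)*(d - 1)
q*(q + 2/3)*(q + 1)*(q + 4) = q^4 + 17*q^3/3 + 22*q^2/3 + 8*q/3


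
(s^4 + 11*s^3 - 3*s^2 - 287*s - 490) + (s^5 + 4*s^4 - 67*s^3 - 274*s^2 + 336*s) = s^5 + 5*s^4 - 56*s^3 - 277*s^2 + 49*s - 490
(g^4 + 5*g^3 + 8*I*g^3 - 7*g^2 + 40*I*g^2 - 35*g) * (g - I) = g^5 + 5*g^4 + 7*I*g^4 + g^3 + 35*I*g^3 + 5*g^2 + 7*I*g^2 + 35*I*g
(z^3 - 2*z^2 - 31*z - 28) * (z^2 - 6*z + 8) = z^5 - 8*z^4 - 11*z^3 + 142*z^2 - 80*z - 224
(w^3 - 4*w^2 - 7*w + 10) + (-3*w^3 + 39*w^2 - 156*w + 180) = -2*w^3 + 35*w^2 - 163*w + 190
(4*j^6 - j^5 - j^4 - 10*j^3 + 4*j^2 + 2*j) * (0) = 0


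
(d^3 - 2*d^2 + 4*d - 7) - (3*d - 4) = d^3 - 2*d^2 + d - 3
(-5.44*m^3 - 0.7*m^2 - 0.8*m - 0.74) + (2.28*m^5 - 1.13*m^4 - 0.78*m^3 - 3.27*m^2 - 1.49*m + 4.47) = 2.28*m^5 - 1.13*m^4 - 6.22*m^3 - 3.97*m^2 - 2.29*m + 3.73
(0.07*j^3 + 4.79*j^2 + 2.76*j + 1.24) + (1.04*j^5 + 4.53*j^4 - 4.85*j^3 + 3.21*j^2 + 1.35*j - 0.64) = 1.04*j^5 + 4.53*j^4 - 4.78*j^3 + 8.0*j^2 + 4.11*j + 0.6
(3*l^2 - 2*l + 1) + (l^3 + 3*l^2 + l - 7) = l^3 + 6*l^2 - l - 6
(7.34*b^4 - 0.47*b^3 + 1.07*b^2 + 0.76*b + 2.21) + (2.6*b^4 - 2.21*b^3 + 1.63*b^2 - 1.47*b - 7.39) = 9.94*b^4 - 2.68*b^3 + 2.7*b^2 - 0.71*b - 5.18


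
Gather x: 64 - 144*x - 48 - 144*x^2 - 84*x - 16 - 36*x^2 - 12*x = -180*x^2 - 240*x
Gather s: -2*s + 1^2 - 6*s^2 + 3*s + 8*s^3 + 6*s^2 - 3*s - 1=8*s^3 - 2*s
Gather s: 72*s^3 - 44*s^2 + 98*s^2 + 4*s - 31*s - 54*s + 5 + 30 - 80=72*s^3 + 54*s^2 - 81*s - 45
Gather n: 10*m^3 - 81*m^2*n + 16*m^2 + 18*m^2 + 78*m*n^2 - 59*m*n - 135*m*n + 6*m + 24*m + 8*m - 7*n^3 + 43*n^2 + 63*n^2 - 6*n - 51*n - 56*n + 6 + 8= 10*m^3 + 34*m^2 + 38*m - 7*n^3 + n^2*(78*m + 106) + n*(-81*m^2 - 194*m - 113) + 14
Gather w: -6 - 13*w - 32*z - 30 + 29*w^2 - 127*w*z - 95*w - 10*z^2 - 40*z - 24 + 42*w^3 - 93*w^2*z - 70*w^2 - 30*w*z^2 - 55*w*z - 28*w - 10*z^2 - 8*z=42*w^3 + w^2*(-93*z - 41) + w*(-30*z^2 - 182*z - 136) - 20*z^2 - 80*z - 60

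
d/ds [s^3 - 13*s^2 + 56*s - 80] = 3*s^2 - 26*s + 56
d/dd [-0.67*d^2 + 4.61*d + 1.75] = 4.61 - 1.34*d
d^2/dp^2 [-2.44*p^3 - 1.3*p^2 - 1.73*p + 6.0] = -14.64*p - 2.6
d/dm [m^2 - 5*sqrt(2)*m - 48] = 2*m - 5*sqrt(2)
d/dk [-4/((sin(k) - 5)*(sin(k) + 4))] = 4*(sin(2*k) - cos(k))/((sin(k) - 5)^2*(sin(k) + 4)^2)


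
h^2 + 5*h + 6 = (h + 2)*(h + 3)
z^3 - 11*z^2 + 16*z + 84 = (z - 7)*(z - 6)*(z + 2)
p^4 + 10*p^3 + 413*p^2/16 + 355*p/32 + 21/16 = (p + 1/4)^2*(p + 7/2)*(p + 6)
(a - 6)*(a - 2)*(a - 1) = a^3 - 9*a^2 + 20*a - 12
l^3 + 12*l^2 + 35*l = l*(l + 5)*(l + 7)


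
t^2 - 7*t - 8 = (t - 8)*(t + 1)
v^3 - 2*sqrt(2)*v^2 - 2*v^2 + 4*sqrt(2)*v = v*(v - 2)*(v - 2*sqrt(2))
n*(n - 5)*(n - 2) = n^3 - 7*n^2 + 10*n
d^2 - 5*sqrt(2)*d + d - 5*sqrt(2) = (d + 1)*(d - 5*sqrt(2))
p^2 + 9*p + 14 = (p + 2)*(p + 7)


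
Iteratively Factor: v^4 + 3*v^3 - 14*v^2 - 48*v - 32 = (v + 1)*(v^3 + 2*v^2 - 16*v - 32) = (v - 4)*(v + 1)*(v^2 + 6*v + 8) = (v - 4)*(v + 1)*(v + 4)*(v + 2)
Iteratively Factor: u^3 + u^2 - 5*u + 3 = (u + 3)*(u^2 - 2*u + 1) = (u - 1)*(u + 3)*(u - 1)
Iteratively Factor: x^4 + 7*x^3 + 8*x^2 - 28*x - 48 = (x - 2)*(x^3 + 9*x^2 + 26*x + 24) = (x - 2)*(x + 4)*(x^2 + 5*x + 6) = (x - 2)*(x + 2)*(x + 4)*(x + 3)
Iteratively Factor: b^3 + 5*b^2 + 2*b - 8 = (b + 2)*(b^2 + 3*b - 4) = (b - 1)*(b + 2)*(b + 4)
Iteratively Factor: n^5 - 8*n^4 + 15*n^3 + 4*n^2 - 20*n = (n + 1)*(n^4 - 9*n^3 + 24*n^2 - 20*n) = n*(n + 1)*(n^3 - 9*n^2 + 24*n - 20) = n*(n - 2)*(n + 1)*(n^2 - 7*n + 10) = n*(n - 5)*(n - 2)*(n + 1)*(n - 2)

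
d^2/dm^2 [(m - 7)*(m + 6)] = 2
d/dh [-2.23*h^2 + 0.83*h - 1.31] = 0.83 - 4.46*h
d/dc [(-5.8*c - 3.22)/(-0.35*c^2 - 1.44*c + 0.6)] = (2.03*c^2 + 8.352*c - (0.7*c + 1.44)*(5.8*c + 3.22) - 3.48)/(0.35*c^2 + 1.44*c - 0.6)^2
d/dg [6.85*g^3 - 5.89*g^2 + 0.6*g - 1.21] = 20.55*g^2 - 11.78*g + 0.6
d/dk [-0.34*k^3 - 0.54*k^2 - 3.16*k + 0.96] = -1.02*k^2 - 1.08*k - 3.16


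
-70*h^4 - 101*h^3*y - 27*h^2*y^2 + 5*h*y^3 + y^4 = (-5*h + y)*(h + y)*(2*h + y)*(7*h + y)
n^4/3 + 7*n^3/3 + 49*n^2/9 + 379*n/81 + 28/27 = (n/3 + 1)*(n + 1/3)*(n + 4/3)*(n + 7/3)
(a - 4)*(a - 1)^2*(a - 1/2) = a^4 - 13*a^3/2 + 12*a^2 - 17*a/2 + 2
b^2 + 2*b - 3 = (b - 1)*(b + 3)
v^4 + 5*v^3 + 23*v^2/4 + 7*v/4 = v*(v + 1/2)*(v + 1)*(v + 7/2)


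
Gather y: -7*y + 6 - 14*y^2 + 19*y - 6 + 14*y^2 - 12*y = 0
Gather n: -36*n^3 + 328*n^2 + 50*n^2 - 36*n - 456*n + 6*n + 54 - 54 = -36*n^3 + 378*n^2 - 486*n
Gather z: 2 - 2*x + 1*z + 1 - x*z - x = -3*x + z*(1 - x) + 3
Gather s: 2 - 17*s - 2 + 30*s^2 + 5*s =30*s^2 - 12*s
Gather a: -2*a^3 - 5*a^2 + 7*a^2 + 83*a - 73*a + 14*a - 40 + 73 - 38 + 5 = -2*a^3 + 2*a^2 + 24*a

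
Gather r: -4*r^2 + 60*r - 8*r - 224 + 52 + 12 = -4*r^2 + 52*r - 160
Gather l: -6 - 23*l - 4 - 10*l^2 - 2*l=-10*l^2 - 25*l - 10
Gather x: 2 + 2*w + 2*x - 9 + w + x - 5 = 3*w + 3*x - 12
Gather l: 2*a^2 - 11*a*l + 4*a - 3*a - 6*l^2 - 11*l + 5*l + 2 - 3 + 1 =2*a^2 + a - 6*l^2 + l*(-11*a - 6)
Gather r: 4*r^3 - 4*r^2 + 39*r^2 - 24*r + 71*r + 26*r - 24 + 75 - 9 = 4*r^3 + 35*r^2 + 73*r + 42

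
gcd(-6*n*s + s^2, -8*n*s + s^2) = s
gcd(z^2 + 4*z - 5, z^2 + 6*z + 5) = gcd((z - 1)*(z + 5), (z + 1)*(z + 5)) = z + 5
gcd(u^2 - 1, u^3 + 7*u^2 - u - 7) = u^2 - 1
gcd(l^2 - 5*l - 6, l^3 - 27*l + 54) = 1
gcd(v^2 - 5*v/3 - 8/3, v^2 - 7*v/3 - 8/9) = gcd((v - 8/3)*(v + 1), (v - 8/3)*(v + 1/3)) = v - 8/3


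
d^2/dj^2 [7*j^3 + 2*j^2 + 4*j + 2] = 42*j + 4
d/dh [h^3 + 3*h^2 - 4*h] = 3*h^2 + 6*h - 4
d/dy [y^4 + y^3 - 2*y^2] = y*(4*y^2 + 3*y - 4)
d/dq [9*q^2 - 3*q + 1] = 18*q - 3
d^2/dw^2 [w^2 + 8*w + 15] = 2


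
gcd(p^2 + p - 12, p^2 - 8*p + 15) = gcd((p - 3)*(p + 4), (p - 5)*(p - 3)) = p - 3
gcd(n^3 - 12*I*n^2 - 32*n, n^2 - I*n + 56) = n - 8*I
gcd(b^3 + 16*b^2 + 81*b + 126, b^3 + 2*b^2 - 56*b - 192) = b + 6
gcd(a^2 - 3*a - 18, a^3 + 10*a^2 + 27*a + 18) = a + 3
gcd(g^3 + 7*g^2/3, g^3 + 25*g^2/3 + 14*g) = g^2 + 7*g/3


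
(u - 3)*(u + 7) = u^2 + 4*u - 21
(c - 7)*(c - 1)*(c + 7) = c^3 - c^2 - 49*c + 49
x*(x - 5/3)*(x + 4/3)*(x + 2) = x^4 + 5*x^3/3 - 26*x^2/9 - 40*x/9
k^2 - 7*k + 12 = (k - 4)*(k - 3)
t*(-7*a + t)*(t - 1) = -7*a*t^2 + 7*a*t + t^3 - t^2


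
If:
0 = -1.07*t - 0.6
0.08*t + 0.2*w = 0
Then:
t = -0.56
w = 0.22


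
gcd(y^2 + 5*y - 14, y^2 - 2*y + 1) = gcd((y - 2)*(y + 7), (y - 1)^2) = 1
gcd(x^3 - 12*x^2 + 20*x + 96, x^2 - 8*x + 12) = x - 6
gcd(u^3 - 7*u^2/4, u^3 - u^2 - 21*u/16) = u^2 - 7*u/4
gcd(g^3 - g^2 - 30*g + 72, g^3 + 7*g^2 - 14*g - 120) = g^2 + 2*g - 24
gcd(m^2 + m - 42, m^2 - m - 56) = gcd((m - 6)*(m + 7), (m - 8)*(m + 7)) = m + 7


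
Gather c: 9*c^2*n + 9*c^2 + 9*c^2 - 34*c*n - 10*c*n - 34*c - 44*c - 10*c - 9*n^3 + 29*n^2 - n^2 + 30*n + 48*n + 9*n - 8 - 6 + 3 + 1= c^2*(9*n + 18) + c*(-44*n - 88) - 9*n^3 + 28*n^2 + 87*n - 10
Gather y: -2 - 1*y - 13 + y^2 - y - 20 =y^2 - 2*y - 35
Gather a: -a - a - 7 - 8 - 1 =-2*a - 16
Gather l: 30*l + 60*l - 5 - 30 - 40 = 90*l - 75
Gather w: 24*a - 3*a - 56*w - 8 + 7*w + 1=21*a - 49*w - 7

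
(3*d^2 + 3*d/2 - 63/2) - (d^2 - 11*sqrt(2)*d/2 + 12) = 2*d^2 + 3*d/2 + 11*sqrt(2)*d/2 - 87/2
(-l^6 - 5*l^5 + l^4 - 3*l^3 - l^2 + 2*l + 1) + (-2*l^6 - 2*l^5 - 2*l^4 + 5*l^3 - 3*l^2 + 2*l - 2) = -3*l^6 - 7*l^5 - l^4 + 2*l^3 - 4*l^2 + 4*l - 1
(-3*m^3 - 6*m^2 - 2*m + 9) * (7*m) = -21*m^4 - 42*m^3 - 14*m^2 + 63*m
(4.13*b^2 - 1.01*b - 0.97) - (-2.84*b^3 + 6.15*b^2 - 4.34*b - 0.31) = 2.84*b^3 - 2.02*b^2 + 3.33*b - 0.66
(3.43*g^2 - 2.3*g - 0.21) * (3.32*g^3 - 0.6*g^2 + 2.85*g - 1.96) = 11.3876*g^5 - 9.694*g^4 + 10.4583*g^3 - 13.1518*g^2 + 3.9095*g + 0.4116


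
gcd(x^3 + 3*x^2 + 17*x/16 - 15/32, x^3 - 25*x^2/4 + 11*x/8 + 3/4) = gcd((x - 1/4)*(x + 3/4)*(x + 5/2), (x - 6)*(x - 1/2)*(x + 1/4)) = 1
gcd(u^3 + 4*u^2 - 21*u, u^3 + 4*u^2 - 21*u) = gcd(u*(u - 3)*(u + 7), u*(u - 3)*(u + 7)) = u^3 + 4*u^2 - 21*u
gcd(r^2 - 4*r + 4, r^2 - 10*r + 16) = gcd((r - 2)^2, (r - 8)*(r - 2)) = r - 2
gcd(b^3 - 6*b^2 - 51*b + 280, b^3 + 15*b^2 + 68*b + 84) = b + 7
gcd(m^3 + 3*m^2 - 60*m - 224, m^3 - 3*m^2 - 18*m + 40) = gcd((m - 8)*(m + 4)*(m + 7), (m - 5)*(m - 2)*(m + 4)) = m + 4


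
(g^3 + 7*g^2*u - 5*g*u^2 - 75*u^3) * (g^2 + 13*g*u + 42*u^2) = g^5 + 20*g^4*u + 128*g^3*u^2 + 154*g^2*u^3 - 1185*g*u^4 - 3150*u^5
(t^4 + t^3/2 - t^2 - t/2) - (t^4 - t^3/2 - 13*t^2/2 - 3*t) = t^3 + 11*t^2/2 + 5*t/2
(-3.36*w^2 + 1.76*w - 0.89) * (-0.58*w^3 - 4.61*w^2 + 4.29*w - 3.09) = 1.9488*w^5 + 14.4688*w^4 - 22.0118*w^3 + 22.0357*w^2 - 9.2565*w + 2.7501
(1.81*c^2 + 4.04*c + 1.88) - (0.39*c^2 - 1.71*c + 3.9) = 1.42*c^2 + 5.75*c - 2.02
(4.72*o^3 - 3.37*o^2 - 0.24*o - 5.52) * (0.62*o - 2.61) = 2.9264*o^4 - 14.4086*o^3 + 8.6469*o^2 - 2.796*o + 14.4072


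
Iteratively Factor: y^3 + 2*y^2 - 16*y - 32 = (y + 2)*(y^2 - 16) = (y + 2)*(y + 4)*(y - 4)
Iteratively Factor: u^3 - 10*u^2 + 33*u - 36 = (u - 4)*(u^2 - 6*u + 9) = (u - 4)*(u - 3)*(u - 3)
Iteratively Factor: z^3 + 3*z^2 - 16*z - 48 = (z + 4)*(z^2 - z - 12) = (z - 4)*(z + 4)*(z + 3)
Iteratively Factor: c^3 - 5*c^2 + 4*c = (c - 4)*(c^2 - c) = c*(c - 4)*(c - 1)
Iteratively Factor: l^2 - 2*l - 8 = (l - 4)*(l + 2)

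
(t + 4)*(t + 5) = t^2 + 9*t + 20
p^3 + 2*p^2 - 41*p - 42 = (p - 6)*(p + 1)*(p + 7)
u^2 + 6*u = u*(u + 6)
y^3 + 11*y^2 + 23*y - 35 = (y - 1)*(y + 5)*(y + 7)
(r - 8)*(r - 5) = r^2 - 13*r + 40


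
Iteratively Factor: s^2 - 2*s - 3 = (s - 3)*(s + 1)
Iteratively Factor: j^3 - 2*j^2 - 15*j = (j)*(j^2 - 2*j - 15) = j*(j + 3)*(j - 5)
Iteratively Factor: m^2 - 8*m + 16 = (m - 4)*(m - 4)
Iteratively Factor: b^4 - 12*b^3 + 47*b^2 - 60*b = (b - 5)*(b^3 - 7*b^2 + 12*b) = b*(b - 5)*(b^2 - 7*b + 12) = b*(b - 5)*(b - 3)*(b - 4)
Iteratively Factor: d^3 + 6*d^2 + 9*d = (d + 3)*(d^2 + 3*d) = d*(d + 3)*(d + 3)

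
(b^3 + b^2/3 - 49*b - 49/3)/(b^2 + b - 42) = (3*b^2 - 20*b - 7)/(3*(b - 6))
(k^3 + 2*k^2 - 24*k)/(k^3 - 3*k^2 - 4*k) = (k + 6)/(k + 1)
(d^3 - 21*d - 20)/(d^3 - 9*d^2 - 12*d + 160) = (d + 1)/(d - 8)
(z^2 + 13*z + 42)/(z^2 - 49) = (z + 6)/(z - 7)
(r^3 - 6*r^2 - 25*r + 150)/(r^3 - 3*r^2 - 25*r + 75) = (r - 6)/(r - 3)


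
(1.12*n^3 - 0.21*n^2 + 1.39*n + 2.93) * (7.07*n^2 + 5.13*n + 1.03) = 7.9184*n^5 + 4.2609*n^4 + 9.9036*n^3 + 27.6295*n^2 + 16.4626*n + 3.0179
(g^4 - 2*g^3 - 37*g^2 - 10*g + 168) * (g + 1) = g^5 - g^4 - 39*g^3 - 47*g^2 + 158*g + 168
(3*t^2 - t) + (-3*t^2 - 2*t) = -3*t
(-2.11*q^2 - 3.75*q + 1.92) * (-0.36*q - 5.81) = 0.7596*q^3 + 13.6091*q^2 + 21.0963*q - 11.1552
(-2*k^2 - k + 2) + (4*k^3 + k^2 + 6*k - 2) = 4*k^3 - k^2 + 5*k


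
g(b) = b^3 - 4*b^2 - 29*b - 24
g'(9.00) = 142.00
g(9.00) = 120.00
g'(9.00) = 142.00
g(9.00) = 120.00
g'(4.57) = -2.91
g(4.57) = -144.63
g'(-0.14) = -27.82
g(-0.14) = -20.02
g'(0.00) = -29.00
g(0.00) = -24.00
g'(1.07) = -34.13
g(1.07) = -58.38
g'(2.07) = -32.71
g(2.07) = -92.30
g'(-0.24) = -26.91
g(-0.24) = -17.28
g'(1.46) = -34.29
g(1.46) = -71.75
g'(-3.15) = 25.97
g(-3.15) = -3.60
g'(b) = 3*b^2 - 8*b - 29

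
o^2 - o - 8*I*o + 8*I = (o - 1)*(o - 8*I)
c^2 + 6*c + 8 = (c + 2)*(c + 4)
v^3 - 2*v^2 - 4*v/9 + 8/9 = (v - 2)*(v - 2/3)*(v + 2/3)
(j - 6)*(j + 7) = j^2 + j - 42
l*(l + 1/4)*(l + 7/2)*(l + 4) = l^4 + 31*l^3/4 + 127*l^2/8 + 7*l/2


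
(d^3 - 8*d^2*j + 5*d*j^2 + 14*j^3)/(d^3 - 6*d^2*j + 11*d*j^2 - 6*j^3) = (d^2 - 6*d*j - 7*j^2)/(d^2 - 4*d*j + 3*j^2)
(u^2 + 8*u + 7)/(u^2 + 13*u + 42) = (u + 1)/(u + 6)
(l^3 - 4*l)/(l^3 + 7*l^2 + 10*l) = (l - 2)/(l + 5)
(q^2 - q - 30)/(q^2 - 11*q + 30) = (q + 5)/(q - 5)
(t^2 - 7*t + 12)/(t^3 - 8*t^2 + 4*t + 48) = (t - 3)/(t^2 - 4*t - 12)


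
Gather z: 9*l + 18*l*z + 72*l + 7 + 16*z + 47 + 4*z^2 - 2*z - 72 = 81*l + 4*z^2 + z*(18*l + 14) - 18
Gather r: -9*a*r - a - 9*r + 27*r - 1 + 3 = -a + r*(18 - 9*a) + 2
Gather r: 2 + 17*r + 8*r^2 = 8*r^2 + 17*r + 2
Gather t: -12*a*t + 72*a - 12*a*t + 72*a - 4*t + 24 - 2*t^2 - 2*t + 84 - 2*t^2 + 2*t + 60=144*a - 4*t^2 + t*(-24*a - 4) + 168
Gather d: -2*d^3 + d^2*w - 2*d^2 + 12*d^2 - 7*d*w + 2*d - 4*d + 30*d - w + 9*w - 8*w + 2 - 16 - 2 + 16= -2*d^3 + d^2*(w + 10) + d*(28 - 7*w)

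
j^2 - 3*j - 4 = (j - 4)*(j + 1)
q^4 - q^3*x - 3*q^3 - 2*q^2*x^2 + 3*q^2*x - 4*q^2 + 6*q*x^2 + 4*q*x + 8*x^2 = (q - 4)*(q + 1)*(q - 2*x)*(q + x)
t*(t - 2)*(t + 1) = t^3 - t^2 - 2*t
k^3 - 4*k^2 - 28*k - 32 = (k - 8)*(k + 2)^2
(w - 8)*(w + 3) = w^2 - 5*w - 24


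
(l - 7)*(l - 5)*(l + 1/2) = l^3 - 23*l^2/2 + 29*l + 35/2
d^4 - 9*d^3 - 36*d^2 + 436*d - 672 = (d - 8)*(d - 6)*(d - 2)*(d + 7)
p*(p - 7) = p^2 - 7*p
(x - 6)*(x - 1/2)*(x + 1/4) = x^3 - 25*x^2/4 + 11*x/8 + 3/4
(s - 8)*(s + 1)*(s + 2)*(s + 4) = s^4 - s^3 - 42*s^2 - 104*s - 64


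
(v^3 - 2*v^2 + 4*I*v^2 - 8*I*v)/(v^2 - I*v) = (v^2 + v*(-2 + 4*I) - 8*I)/(v - I)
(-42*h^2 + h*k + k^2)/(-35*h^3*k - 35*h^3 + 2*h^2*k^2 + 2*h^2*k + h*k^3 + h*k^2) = (6*h - k)/(h*(5*h*k + 5*h - k^2 - k))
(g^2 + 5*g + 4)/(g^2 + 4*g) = (g + 1)/g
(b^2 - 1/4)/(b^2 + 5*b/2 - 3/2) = (b + 1/2)/(b + 3)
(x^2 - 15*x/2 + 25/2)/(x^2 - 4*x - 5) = (x - 5/2)/(x + 1)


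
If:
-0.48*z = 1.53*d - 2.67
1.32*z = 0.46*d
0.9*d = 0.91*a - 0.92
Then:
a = 2.57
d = 1.57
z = 0.55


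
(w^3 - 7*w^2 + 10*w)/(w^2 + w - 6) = w*(w - 5)/(w + 3)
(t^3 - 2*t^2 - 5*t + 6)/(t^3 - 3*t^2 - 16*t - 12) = (t^2 - 4*t + 3)/(t^2 - 5*t - 6)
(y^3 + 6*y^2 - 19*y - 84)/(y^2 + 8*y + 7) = (y^2 - y - 12)/(y + 1)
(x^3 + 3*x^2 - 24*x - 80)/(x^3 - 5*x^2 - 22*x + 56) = (x^2 - x - 20)/(x^2 - 9*x + 14)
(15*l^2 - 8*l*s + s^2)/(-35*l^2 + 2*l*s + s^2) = (-3*l + s)/(7*l + s)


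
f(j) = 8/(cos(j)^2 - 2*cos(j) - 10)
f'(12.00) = 0.01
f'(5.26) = 0.06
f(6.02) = -0.73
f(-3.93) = -0.99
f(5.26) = -0.74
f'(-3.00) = 0.09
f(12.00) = -0.73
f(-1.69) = -0.82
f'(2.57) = -0.28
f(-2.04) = -0.90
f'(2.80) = -0.20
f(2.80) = -1.11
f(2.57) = -1.05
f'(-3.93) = -0.30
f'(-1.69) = 0.19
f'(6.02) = 0.00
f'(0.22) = -0.00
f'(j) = 8*(2*sin(j)*cos(j) - 2*sin(j))/(cos(j)^2 - 2*cos(j) - 10)^2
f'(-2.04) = 0.26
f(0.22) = -0.73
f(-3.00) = -1.14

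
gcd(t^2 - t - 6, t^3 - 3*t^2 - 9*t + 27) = t - 3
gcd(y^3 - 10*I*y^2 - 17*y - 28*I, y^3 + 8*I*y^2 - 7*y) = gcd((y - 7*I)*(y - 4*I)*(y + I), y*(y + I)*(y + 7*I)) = y + I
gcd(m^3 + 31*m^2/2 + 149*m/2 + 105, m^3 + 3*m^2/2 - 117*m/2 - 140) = m^2 + 19*m/2 + 35/2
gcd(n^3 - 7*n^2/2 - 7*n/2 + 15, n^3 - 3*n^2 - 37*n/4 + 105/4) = n - 5/2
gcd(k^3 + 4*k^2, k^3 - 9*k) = k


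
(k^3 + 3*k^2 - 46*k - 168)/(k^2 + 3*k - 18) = (k^2 - 3*k - 28)/(k - 3)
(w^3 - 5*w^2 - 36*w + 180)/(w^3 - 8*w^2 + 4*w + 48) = (w^2 + w - 30)/(w^2 - 2*w - 8)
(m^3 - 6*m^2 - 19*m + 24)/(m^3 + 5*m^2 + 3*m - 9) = (m - 8)/(m + 3)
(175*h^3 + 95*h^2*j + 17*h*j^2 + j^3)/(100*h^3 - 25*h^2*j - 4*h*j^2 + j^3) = (35*h^2 + 12*h*j + j^2)/(20*h^2 - 9*h*j + j^2)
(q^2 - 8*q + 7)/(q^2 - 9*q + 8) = (q - 7)/(q - 8)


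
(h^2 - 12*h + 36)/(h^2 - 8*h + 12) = (h - 6)/(h - 2)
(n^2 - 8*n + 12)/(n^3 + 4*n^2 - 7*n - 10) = (n - 6)/(n^2 + 6*n + 5)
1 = 1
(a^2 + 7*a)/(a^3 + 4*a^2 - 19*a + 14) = a/(a^2 - 3*a + 2)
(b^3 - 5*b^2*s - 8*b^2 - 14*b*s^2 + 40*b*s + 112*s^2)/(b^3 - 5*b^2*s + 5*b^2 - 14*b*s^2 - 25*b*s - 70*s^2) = (b - 8)/(b + 5)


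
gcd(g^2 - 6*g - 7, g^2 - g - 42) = g - 7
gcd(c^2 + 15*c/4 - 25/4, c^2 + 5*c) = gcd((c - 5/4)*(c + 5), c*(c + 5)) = c + 5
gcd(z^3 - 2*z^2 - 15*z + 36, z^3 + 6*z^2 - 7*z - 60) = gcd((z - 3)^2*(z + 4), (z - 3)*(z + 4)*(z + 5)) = z^2 + z - 12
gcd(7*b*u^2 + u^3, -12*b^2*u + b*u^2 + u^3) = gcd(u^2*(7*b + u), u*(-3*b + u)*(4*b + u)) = u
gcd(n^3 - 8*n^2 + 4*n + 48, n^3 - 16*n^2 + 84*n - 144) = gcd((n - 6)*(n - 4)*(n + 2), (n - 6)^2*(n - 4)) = n^2 - 10*n + 24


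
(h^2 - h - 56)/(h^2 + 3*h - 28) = (h - 8)/(h - 4)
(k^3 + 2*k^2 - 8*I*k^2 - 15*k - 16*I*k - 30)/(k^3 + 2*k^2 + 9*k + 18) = (k - 5*I)/(k + 3*I)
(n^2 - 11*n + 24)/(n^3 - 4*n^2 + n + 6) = (n - 8)/(n^2 - n - 2)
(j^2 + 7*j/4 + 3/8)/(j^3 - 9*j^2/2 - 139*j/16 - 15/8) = 2*(2*j + 3)/(4*j^2 - 19*j - 30)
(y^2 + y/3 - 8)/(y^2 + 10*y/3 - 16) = (y + 3)/(y + 6)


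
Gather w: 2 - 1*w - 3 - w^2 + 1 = -w^2 - w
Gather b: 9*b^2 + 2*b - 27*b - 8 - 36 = 9*b^2 - 25*b - 44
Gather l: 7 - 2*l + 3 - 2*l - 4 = 6 - 4*l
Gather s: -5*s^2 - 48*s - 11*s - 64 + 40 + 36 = -5*s^2 - 59*s + 12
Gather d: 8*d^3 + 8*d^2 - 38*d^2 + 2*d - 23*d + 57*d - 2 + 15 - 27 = 8*d^3 - 30*d^2 + 36*d - 14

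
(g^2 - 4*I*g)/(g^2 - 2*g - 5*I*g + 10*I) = g*(g - 4*I)/(g^2 - 2*g - 5*I*g + 10*I)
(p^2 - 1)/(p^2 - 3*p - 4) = (p - 1)/(p - 4)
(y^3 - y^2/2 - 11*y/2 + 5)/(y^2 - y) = y + 1/2 - 5/y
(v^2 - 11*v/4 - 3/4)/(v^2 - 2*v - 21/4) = (-4*v^2 + 11*v + 3)/(-4*v^2 + 8*v + 21)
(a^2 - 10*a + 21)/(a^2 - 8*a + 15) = (a - 7)/(a - 5)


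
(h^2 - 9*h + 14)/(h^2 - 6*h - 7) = (h - 2)/(h + 1)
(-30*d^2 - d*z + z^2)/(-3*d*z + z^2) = (30*d^2 + d*z - z^2)/(z*(3*d - z))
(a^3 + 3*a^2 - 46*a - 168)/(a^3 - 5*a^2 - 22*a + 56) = (a + 6)/(a - 2)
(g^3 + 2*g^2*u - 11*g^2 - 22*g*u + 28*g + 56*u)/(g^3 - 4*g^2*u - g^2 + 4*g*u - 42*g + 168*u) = (-g^2 - 2*g*u + 4*g + 8*u)/(-g^2 + 4*g*u - 6*g + 24*u)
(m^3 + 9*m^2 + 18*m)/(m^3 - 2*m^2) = (m^2 + 9*m + 18)/(m*(m - 2))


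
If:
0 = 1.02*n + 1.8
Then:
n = -1.76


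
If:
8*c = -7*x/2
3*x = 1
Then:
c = -7/48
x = 1/3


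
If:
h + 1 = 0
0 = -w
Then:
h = -1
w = 0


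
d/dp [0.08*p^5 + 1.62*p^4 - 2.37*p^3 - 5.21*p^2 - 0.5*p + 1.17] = 0.4*p^4 + 6.48*p^3 - 7.11*p^2 - 10.42*p - 0.5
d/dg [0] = 0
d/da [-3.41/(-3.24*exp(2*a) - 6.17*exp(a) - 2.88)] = (-22.0968*exp(a) - 21.0397)*exp(a)/(3.24*exp(2*a) + 6.17*exp(a) + 2.88)^2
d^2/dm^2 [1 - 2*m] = 0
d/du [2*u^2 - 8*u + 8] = 4*u - 8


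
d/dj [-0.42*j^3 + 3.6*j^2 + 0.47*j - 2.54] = -1.26*j^2 + 7.2*j + 0.47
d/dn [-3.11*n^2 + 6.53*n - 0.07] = 6.53 - 6.22*n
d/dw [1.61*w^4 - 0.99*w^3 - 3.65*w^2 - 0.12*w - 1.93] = 6.44*w^3 - 2.97*w^2 - 7.3*w - 0.12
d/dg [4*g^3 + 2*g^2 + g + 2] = 12*g^2 + 4*g + 1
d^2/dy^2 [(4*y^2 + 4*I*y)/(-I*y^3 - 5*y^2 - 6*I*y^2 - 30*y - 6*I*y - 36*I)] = 8*(I*y^3 - 108*y - 216 + 216*I)/(y^6 + 18*y^5*(1 - I) - 324*I*y^4 - 1728*y^3*(1 + I) - 11664*y^2 + 23328*y*(-1 + I) + 46656*I)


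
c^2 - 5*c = c*(c - 5)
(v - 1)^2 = v^2 - 2*v + 1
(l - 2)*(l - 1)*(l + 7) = l^3 + 4*l^2 - 19*l + 14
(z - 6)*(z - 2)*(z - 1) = z^3 - 9*z^2 + 20*z - 12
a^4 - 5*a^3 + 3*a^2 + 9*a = a*(a - 3)^2*(a + 1)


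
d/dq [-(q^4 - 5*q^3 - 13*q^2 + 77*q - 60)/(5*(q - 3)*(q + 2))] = 2*(-q^3 - 2*q^2 + 4*q + 29)/(5*(q^2 + 4*q + 4))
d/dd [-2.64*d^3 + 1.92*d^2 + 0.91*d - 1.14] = -7.92*d^2 + 3.84*d + 0.91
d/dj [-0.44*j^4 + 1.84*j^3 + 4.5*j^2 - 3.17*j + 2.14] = -1.76*j^3 + 5.52*j^2 + 9.0*j - 3.17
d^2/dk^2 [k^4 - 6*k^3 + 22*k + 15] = 12*k*(k - 3)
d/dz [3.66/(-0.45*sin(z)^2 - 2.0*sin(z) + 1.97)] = (3.294*sin(z) + 7.32)*cos(z)/(0.45*sin(z)^2 + 2.0*sin(z) - 1.97)^2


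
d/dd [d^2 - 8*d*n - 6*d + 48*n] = 2*d - 8*n - 6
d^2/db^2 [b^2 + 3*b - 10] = 2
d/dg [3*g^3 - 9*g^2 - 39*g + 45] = 9*g^2 - 18*g - 39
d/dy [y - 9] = 1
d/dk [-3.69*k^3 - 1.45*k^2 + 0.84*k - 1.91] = -11.07*k^2 - 2.9*k + 0.84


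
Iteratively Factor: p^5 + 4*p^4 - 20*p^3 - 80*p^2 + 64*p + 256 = (p + 4)*(p^4 - 20*p^2 + 64) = (p + 4)^2*(p^3 - 4*p^2 - 4*p + 16) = (p + 2)*(p + 4)^2*(p^2 - 6*p + 8) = (p - 2)*(p + 2)*(p + 4)^2*(p - 4)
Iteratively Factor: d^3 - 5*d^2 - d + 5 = (d + 1)*(d^2 - 6*d + 5) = (d - 1)*(d + 1)*(d - 5)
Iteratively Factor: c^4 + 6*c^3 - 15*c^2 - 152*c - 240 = (c + 3)*(c^3 + 3*c^2 - 24*c - 80) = (c + 3)*(c + 4)*(c^2 - c - 20) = (c - 5)*(c + 3)*(c + 4)*(c + 4)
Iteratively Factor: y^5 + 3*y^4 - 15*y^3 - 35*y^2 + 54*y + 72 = (y - 2)*(y^4 + 5*y^3 - 5*y^2 - 45*y - 36) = (y - 2)*(y + 1)*(y^3 + 4*y^2 - 9*y - 36) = (y - 2)*(y + 1)*(y + 3)*(y^2 + y - 12) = (y - 3)*(y - 2)*(y + 1)*(y + 3)*(y + 4)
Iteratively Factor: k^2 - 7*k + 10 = (k - 5)*(k - 2)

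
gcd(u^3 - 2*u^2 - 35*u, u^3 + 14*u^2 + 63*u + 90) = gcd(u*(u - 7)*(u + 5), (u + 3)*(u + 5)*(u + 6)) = u + 5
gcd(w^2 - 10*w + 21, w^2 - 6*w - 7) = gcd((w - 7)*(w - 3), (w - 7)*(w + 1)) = w - 7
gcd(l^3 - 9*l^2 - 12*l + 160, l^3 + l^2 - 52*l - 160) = l^2 - 4*l - 32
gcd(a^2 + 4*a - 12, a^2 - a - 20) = 1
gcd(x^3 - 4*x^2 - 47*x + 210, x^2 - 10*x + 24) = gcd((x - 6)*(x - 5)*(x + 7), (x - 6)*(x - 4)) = x - 6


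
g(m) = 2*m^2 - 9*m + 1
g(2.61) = -8.87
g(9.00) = 82.00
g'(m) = 4*m - 9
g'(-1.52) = -15.08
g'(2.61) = 1.44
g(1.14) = -6.66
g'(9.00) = 27.00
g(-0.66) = 7.81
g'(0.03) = -8.88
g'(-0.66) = -11.64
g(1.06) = -6.29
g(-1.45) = 18.26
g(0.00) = 1.00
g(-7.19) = 169.10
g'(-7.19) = -37.76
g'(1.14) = -4.44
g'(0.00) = -9.00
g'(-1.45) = -14.80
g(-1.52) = 19.30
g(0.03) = 0.73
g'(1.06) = -4.76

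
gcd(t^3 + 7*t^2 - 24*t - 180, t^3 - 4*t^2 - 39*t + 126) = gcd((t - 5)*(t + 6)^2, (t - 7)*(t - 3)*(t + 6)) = t + 6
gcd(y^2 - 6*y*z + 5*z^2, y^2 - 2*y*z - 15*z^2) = y - 5*z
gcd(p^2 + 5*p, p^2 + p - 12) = 1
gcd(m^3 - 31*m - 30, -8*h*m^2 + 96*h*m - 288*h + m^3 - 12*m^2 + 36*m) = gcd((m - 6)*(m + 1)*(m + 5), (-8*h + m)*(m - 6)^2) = m - 6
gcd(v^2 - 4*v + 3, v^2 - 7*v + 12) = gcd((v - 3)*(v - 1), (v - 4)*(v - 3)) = v - 3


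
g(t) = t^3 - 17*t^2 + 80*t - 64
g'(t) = 3*t^2 - 34*t + 80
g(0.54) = -25.60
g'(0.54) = 62.51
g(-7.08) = -1837.44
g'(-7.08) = 471.10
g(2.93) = 49.61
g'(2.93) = 6.13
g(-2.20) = -332.93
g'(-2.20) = 169.32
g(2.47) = 44.95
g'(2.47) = 14.32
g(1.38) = 16.65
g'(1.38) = 38.79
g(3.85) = 49.08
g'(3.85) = -6.43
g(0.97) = -1.48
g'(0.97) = 49.84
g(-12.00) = -5200.00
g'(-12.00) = 920.00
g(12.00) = 176.00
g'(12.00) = 104.00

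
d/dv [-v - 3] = -1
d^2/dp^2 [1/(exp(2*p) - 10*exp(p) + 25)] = (4*exp(p) + 10)*exp(p)/(exp(4*p) - 20*exp(3*p) + 150*exp(2*p) - 500*exp(p) + 625)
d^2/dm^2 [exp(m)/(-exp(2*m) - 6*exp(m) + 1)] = (-8*(exp(m) + 3)^2*exp(2*m) + 2*(4*exp(m) + 9)*(exp(2*m) + 6*exp(m) - 1)*exp(m) - (exp(2*m) + 6*exp(m) - 1)^2)*exp(m)/(exp(2*m) + 6*exp(m) - 1)^3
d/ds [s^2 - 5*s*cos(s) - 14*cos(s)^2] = 5*s*sin(s) + 2*s + 14*sin(2*s) - 5*cos(s)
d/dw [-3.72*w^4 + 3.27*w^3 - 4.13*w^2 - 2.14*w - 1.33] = -14.88*w^3 + 9.81*w^2 - 8.26*w - 2.14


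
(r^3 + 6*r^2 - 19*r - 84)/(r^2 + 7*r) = r - 1 - 12/r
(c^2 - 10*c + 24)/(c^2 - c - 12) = (c - 6)/(c + 3)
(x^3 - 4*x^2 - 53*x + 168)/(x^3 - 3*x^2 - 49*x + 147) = (x - 8)/(x - 7)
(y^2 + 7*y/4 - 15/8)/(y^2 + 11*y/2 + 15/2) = (y - 3/4)/(y + 3)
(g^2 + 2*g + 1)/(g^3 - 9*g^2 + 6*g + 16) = (g + 1)/(g^2 - 10*g + 16)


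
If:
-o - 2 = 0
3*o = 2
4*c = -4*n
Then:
No Solution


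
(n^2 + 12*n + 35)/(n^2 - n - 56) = (n + 5)/(n - 8)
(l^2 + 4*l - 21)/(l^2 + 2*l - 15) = (l + 7)/(l + 5)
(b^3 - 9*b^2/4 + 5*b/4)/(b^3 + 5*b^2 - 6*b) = (b - 5/4)/(b + 6)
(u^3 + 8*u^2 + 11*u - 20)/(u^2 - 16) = (u^2 + 4*u - 5)/(u - 4)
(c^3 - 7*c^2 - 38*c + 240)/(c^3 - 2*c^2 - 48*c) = (c - 5)/c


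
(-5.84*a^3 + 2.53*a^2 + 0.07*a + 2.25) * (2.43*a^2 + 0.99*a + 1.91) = -14.1912*a^5 + 0.3663*a^4 - 8.4796*a^3 + 10.3691*a^2 + 2.3612*a + 4.2975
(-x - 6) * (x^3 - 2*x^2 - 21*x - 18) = -x^4 - 4*x^3 + 33*x^2 + 144*x + 108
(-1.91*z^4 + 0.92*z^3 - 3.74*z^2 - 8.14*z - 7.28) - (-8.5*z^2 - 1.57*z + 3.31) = -1.91*z^4 + 0.92*z^3 + 4.76*z^2 - 6.57*z - 10.59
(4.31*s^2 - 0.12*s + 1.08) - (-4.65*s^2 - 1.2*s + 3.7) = 8.96*s^2 + 1.08*s - 2.62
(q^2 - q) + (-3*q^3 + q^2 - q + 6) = -3*q^3 + 2*q^2 - 2*q + 6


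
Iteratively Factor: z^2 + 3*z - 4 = (z - 1)*(z + 4)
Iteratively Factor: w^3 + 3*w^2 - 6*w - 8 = (w - 2)*(w^2 + 5*w + 4) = (w - 2)*(w + 1)*(w + 4)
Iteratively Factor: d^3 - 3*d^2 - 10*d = (d + 2)*(d^2 - 5*d) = d*(d + 2)*(d - 5)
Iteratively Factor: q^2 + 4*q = (q)*(q + 4)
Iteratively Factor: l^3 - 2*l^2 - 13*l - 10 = (l + 1)*(l^2 - 3*l - 10) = (l + 1)*(l + 2)*(l - 5)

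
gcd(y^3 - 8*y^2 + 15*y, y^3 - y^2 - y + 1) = 1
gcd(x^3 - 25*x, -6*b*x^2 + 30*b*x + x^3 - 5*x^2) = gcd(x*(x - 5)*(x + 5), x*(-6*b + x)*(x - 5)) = x^2 - 5*x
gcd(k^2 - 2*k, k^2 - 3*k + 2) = k - 2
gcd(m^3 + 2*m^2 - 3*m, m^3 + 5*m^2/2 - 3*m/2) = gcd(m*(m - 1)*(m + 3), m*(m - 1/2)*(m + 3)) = m^2 + 3*m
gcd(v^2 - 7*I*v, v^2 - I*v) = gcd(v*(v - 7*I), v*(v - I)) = v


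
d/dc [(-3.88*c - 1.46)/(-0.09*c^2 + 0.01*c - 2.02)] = (-0.3492*c^2 - 0.2628*c + 7.8522)/(0.0081*c^4 - 0.0018*c^3 + 0.3637*c^2 - 0.0404*c + 4.0804)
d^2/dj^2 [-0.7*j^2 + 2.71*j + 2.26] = -1.40000000000000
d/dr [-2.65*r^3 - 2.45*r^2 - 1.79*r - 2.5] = -7.95*r^2 - 4.9*r - 1.79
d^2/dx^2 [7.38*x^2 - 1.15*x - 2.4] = 14.7600000000000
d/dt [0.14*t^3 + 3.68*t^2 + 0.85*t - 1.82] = 0.42*t^2 + 7.36*t + 0.85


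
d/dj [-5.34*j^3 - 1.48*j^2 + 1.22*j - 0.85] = -16.02*j^2 - 2.96*j + 1.22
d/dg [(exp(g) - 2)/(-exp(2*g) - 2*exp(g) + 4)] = (exp(g) - 4)*exp(2*g)/(exp(4*g) + 4*exp(3*g) - 4*exp(2*g) - 16*exp(g) + 16)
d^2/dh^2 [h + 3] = 0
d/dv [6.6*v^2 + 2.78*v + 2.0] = 13.2*v + 2.78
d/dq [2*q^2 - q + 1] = 4*q - 1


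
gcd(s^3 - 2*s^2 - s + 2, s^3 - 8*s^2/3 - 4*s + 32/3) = s - 2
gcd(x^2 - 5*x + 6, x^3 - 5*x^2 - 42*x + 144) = x - 3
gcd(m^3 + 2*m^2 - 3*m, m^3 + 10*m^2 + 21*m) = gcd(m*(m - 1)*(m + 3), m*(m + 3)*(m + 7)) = m^2 + 3*m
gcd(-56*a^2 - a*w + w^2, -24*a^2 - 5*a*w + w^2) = -8*a + w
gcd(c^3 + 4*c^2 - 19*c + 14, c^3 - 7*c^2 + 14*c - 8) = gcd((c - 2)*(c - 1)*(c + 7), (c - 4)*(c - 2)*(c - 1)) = c^2 - 3*c + 2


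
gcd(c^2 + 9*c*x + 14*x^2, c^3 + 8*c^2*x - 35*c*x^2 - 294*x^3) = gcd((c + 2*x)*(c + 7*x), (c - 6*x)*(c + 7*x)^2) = c + 7*x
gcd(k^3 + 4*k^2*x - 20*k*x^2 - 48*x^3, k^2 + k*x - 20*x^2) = -k + 4*x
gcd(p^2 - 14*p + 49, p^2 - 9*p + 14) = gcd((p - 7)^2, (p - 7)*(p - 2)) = p - 7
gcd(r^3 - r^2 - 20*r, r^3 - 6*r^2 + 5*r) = r^2 - 5*r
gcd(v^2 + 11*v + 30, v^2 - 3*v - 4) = 1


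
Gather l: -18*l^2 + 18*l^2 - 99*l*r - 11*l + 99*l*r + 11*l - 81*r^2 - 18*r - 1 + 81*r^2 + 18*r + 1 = 0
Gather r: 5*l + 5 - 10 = 5*l - 5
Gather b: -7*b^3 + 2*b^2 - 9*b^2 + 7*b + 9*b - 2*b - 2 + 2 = -7*b^3 - 7*b^2 + 14*b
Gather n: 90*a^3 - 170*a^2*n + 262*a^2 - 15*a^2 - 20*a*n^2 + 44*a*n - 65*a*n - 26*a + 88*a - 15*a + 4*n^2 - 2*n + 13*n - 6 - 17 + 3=90*a^3 + 247*a^2 + 47*a + n^2*(4 - 20*a) + n*(-170*a^2 - 21*a + 11) - 20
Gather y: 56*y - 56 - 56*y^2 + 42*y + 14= -56*y^2 + 98*y - 42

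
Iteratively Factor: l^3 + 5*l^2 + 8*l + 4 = (l + 2)*(l^2 + 3*l + 2) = (l + 2)^2*(l + 1)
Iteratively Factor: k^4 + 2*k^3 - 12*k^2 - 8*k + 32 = (k + 2)*(k^3 - 12*k + 16) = (k + 2)*(k + 4)*(k^2 - 4*k + 4) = (k - 2)*(k + 2)*(k + 4)*(k - 2)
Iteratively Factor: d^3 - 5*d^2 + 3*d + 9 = (d - 3)*(d^2 - 2*d - 3) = (d - 3)*(d + 1)*(d - 3)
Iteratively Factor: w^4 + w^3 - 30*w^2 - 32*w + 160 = (w + 4)*(w^3 - 3*w^2 - 18*w + 40) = (w + 4)^2*(w^2 - 7*w + 10) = (w - 2)*(w + 4)^2*(w - 5)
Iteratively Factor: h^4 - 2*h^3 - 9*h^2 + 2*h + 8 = (h + 2)*(h^3 - 4*h^2 - h + 4) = (h - 1)*(h + 2)*(h^2 - 3*h - 4) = (h - 4)*(h - 1)*(h + 2)*(h + 1)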